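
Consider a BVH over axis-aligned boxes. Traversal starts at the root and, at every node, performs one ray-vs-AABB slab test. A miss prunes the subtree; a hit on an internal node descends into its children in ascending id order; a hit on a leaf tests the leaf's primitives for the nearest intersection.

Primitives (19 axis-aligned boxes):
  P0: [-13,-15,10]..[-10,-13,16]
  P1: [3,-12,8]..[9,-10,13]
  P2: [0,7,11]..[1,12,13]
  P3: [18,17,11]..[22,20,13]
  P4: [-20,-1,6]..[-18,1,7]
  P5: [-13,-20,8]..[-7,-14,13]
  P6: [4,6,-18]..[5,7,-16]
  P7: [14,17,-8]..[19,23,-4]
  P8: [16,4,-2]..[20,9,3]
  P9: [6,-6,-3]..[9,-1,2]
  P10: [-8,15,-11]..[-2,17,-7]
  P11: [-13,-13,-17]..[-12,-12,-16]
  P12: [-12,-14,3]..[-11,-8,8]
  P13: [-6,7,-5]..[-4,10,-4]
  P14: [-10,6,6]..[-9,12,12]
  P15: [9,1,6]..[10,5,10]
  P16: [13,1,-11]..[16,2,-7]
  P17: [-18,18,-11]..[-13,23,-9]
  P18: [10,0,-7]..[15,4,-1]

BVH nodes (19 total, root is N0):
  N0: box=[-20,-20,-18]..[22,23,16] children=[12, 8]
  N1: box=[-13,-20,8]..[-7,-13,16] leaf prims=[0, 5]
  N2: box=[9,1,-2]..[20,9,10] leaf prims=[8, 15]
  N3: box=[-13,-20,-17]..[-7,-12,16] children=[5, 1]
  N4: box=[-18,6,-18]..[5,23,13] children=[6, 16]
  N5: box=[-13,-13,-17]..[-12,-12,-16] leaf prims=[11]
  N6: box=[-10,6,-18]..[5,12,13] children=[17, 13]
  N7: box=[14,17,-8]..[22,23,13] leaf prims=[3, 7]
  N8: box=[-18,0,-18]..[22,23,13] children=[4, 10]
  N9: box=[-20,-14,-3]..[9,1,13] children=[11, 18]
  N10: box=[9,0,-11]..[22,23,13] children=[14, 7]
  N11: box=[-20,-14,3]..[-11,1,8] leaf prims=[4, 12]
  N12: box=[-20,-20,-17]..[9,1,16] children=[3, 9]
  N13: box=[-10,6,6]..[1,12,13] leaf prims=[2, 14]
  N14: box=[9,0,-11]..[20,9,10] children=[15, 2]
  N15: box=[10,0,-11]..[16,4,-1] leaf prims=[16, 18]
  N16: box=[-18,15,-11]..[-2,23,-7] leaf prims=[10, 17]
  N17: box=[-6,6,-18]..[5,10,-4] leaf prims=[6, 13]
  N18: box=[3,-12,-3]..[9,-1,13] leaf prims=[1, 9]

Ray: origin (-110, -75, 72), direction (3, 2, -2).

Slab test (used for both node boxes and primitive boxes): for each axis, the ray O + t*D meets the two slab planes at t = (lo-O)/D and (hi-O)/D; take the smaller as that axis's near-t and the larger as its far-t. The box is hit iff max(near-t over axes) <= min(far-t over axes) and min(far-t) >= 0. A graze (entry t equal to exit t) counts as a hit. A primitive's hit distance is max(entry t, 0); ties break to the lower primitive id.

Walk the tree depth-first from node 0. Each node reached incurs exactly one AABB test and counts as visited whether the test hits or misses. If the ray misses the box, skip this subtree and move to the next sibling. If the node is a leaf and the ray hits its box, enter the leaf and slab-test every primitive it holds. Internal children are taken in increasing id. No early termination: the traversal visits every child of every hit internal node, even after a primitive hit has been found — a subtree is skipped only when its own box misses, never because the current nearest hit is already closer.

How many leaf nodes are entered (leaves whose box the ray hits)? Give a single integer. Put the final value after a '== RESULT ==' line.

Walk:
N0 x:[30,44] y:[55/2,49] z:[28,45] -> hit [30,44], descend [8, 12]
  N8 x:[92/3,44] y:[75/2,49] z:[59/2,45] -> hit [75/2,44], descend [4, 10]
    N4 x:[92/3,115/3] y:[81/2,49] z:[59/2,45] -> miss, prune
    N10 x:[119/3,44] y:[75/2,49] z:[59/2,83/2] -> hit [119/3,83/2], descend [7, 14]
      N7 x:[124/3,44] y:[46,49] z:[59/2,40] -> miss, prune
      N14 x:[119/3,130/3] y:[75/2,42] z:[31,83/2] -> hit [119/3,83/2], descend [2, 15]
        N2 x:[119/3,130/3] y:[38,42] z:[31,37] -> miss, prune
        N15 x:[40,42] y:[75/2,79/2] z:[73/2,83/2] -> miss, prune
  N12 x:[30,119/3] y:[55/2,38] z:[28,89/2] -> hit [30,38], descend [3, 9]
    N3 x:[97/3,103/3] y:[55/2,63/2] z:[28,89/2] -> miss, prune
    N9 x:[30,119/3] y:[61/2,38] z:[59/2,75/2] -> hit [61/2,75/2], descend [11, 18]
      N11 x:[30,33] y:[61/2,38] z:[32,69/2] -> hit [32,33] leaf, test {P4(miss), P12@t=98/3}
      N18 x:[113/3,119/3] y:[63/2,37] z:[59/2,75/2] -> miss, prune

order=[0, 8, 4, 10, 7, 14, 2, 15, 12, 3, 9, 11, 18]  |boxes|=13  |leaves|=1  hit=P12

== RESULT ==
1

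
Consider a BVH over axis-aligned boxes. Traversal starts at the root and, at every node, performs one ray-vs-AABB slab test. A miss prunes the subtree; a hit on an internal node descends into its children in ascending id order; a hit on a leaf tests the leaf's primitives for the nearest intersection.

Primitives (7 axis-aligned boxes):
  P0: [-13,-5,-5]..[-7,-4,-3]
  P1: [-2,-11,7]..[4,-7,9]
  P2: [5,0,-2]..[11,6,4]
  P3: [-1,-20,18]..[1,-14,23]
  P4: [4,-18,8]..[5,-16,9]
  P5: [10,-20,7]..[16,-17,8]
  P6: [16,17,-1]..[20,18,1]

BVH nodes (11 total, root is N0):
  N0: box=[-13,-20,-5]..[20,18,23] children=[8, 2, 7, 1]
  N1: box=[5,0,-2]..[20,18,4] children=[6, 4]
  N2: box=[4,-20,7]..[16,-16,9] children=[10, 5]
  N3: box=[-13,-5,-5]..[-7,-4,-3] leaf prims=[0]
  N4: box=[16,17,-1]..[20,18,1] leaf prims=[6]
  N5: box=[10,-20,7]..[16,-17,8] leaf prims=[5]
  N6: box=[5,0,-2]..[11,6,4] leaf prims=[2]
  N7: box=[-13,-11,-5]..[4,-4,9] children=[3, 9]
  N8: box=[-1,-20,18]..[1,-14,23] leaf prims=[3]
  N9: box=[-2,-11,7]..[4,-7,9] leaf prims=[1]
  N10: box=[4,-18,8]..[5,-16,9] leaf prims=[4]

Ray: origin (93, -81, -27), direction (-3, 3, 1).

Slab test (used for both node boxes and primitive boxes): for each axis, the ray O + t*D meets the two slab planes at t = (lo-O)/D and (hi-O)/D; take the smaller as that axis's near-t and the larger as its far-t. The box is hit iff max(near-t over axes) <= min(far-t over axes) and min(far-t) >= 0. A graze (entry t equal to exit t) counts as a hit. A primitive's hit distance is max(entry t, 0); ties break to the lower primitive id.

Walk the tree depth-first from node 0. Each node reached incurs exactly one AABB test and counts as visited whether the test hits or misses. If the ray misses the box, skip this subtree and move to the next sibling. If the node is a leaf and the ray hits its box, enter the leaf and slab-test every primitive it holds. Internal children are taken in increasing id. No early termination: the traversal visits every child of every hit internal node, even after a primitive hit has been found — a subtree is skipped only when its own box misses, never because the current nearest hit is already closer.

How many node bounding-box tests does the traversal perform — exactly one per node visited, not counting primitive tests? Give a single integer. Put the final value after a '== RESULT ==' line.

Traverse from the root:
N0 x:[73/3,106/3] y:[61/3,33] z:[22,50] -> hit [73/3,33], descend [1, 2, 7, 8]
  N1 x:[73/3,88/3] y:[27,33] z:[25,31] -> hit [27,88/3], descend [4, 6]
    N4 x:[73/3,77/3] y:[98/3,33] z:[26,28] -> miss, prune
    N6 x:[82/3,88/3] y:[27,29] z:[25,31] -> hit [82/3,29] leaf, test {P2@t=82/3}
  N2 x:[77/3,89/3] y:[61/3,65/3] z:[34,36] -> miss, prune
  N7 x:[89/3,106/3] y:[70/3,77/3] z:[22,36] -> miss, prune
  N8 x:[92/3,94/3] y:[61/3,67/3] z:[45,50] -> miss, prune

Visited [0, 1, 4, 6, 2, 7, 8]. Tests: 7 box, 1 leaf. Nearest: P2.

== RESULT ==
7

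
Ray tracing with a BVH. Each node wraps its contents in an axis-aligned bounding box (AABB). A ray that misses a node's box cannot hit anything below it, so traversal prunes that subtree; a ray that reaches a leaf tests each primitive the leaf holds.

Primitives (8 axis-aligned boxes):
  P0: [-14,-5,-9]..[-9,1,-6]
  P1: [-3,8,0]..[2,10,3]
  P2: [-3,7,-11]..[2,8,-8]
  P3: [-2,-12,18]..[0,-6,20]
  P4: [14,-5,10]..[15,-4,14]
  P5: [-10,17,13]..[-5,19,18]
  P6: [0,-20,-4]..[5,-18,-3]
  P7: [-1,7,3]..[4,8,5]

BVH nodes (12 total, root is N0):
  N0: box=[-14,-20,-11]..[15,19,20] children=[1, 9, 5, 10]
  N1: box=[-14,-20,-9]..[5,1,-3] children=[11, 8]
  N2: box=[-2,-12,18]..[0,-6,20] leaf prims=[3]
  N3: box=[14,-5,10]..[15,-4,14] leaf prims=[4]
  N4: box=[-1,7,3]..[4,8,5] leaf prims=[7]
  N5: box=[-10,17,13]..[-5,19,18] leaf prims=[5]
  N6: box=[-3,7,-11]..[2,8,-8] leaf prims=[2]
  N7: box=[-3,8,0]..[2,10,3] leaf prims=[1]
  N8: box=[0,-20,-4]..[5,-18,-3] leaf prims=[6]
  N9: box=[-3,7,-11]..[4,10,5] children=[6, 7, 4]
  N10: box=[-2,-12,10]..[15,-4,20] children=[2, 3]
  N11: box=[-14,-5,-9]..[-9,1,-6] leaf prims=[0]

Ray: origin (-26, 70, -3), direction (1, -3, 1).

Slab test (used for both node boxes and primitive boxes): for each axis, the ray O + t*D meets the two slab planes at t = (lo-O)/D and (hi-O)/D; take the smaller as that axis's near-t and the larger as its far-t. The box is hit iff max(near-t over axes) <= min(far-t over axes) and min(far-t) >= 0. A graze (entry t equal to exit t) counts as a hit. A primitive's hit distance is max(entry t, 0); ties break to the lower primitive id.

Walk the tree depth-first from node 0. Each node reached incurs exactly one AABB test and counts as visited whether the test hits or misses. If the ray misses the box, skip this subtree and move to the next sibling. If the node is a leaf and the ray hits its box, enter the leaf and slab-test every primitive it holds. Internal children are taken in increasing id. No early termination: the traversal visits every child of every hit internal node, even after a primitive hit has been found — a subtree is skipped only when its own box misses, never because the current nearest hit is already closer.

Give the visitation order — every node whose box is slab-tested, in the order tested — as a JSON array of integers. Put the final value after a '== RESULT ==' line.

Trace the traversal:
N0 x:[12,41] y:[17,30] z:[-8,23] -> hit [17,23], descend [1, 5, 9, 10]
  N1 x:[12,31] y:[23,30] z:[-6,0] -> miss, prune
  N5 x:[16,21] y:[17,53/3] z:[16,21] -> hit [17,53/3] leaf, test {P5@t=17}
  N9 x:[23,30] y:[20,21] z:[-8,8] -> miss, prune
  N10 x:[24,41] y:[74/3,82/3] z:[13,23] -> miss, prune

Summary -> nodes [0, 1, 5, 9, 10]; box-tests=5; leaf-entries=1; first=P5

== RESULT ==
[0, 1, 5, 9, 10]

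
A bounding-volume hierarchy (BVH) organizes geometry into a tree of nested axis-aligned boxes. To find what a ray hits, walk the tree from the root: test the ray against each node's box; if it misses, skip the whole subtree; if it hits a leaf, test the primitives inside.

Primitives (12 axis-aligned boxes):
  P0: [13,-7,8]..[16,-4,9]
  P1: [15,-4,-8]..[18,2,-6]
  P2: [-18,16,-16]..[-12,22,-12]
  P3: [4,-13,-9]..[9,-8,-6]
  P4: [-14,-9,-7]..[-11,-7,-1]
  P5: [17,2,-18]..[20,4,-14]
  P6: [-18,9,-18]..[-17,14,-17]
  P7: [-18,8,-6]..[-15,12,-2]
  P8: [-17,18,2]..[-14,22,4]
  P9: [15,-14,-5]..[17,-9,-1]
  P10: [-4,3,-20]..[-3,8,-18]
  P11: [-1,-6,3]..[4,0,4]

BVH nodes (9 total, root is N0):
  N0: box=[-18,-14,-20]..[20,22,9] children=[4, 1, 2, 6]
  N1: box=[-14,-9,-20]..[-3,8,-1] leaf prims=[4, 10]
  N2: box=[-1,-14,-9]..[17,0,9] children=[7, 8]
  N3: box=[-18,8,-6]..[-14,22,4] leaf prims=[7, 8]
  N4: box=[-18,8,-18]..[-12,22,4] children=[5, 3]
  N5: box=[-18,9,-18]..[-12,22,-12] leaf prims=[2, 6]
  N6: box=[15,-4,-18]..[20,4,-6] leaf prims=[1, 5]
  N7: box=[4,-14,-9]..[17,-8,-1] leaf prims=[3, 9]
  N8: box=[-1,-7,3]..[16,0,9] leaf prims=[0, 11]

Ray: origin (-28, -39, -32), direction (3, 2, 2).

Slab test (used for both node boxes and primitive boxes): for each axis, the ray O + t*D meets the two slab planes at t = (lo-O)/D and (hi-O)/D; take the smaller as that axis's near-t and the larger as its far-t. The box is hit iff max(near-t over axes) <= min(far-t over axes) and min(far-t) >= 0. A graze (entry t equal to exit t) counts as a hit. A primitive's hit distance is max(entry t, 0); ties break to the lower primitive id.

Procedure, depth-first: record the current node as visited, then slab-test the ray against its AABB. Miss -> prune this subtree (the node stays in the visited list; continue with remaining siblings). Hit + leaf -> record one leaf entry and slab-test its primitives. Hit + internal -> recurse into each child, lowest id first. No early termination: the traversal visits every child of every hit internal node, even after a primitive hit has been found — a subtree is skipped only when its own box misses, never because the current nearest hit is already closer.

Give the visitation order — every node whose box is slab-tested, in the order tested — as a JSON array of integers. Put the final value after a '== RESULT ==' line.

Trace the traversal:
N0 x:[10/3,16] y:[25/2,61/2] z:[6,41/2] -> hit [25/2,16], descend [1, 2, 4, 6]
  N1 x:[14/3,25/3] y:[15,47/2] z:[6,31/2] -> miss, prune
  N2 x:[9,15] y:[25/2,39/2] z:[23/2,41/2] -> hit [25/2,15], descend [7, 8]
    N7 x:[32/3,15] y:[25/2,31/2] z:[23/2,31/2] -> hit [25/2,15] leaf, test {P3(miss), P9@t=43/3}
    N8 x:[9,44/3] y:[16,39/2] z:[35/2,41/2] -> miss, prune
  N4 x:[10/3,16/3] y:[47/2,61/2] z:[7,18] -> miss, prune
  N6 x:[43/3,16] y:[35/2,43/2] z:[7,13] -> miss, prune

Visited [0, 1, 2, 7, 8, 4, 6]. Tests: 7 box, 1 leaf. Nearest: P9.

== RESULT ==
[0, 1, 2, 7, 8, 4, 6]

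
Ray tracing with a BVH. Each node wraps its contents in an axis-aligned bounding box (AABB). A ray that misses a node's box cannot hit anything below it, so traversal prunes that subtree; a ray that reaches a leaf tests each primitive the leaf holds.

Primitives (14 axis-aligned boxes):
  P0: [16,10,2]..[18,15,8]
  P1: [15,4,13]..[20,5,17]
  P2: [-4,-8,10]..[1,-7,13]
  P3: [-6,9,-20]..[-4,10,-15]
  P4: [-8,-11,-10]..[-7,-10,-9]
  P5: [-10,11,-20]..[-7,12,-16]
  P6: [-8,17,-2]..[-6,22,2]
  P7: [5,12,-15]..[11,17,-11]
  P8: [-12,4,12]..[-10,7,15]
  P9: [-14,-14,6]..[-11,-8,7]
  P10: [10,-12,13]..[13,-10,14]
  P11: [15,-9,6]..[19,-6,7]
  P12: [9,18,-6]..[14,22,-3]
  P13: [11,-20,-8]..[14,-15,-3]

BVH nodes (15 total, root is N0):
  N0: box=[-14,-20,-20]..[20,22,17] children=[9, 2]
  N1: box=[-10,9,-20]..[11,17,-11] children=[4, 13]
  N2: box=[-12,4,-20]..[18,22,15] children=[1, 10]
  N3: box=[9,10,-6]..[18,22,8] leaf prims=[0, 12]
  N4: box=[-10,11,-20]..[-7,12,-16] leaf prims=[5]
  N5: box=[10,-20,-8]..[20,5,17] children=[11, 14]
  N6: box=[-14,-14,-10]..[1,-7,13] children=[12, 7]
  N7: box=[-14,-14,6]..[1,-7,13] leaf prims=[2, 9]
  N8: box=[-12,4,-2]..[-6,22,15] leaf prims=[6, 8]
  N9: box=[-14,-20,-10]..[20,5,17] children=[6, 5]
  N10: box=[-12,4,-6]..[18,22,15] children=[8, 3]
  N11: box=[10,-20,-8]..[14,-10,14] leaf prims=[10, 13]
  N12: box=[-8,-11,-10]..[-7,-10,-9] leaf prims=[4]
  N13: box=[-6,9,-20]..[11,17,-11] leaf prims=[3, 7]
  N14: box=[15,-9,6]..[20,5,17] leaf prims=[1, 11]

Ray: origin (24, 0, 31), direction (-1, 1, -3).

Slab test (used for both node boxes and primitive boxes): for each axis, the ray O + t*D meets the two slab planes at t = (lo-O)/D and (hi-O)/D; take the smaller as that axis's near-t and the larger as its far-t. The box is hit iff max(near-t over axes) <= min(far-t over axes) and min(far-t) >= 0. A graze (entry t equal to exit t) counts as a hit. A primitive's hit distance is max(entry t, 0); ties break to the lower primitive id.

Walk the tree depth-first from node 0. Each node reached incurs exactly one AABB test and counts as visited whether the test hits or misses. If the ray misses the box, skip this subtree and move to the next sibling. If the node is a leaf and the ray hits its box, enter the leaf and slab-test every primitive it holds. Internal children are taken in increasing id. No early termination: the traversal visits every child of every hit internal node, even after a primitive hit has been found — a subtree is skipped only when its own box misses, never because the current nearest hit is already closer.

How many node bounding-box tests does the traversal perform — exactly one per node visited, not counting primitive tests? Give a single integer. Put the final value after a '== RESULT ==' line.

Traverse from the root:
N0 x:[4,38] y:[-20,22] z:[14/3,17] -> hit [14/3,17], descend [2, 9]
  N2 x:[6,36] y:[4,22] z:[16/3,17] -> hit [6,17], descend [1, 10]
    N1 x:[13,34] y:[9,17] z:[14,17] -> hit [14,17], descend [4, 13]
      N4 x:[31,34] y:[11,12] z:[47/3,17] -> miss, prune
      N13 x:[13,30] y:[9,17] z:[14,17] -> hit [14,17] leaf, test {P3(miss), P7@t=14}
    N10 x:[6,36] y:[4,22] z:[16/3,37/3] -> hit [6,37/3], descend [3, 8]
      N3 x:[6,15] y:[10,22] z:[23/3,37/3] -> hit [10,37/3] leaf, test {P0(miss), P12(miss)}
      N8 x:[30,36] y:[4,22] z:[16/3,11] -> miss, prune
  N9 x:[4,38] y:[-20,5] z:[14/3,41/3] -> hit [14/3,5], descend [5, 6]
    N5 x:[4,14] y:[-20,5] z:[14/3,13] -> hit [14/3,5], descend [11, 14]
      N11 x:[10,14] y:[-20,-10] z:[17/3,13] -> miss, prune
      N14 x:[4,9] y:[-9,5] z:[14/3,25/3] -> hit [14/3,5] leaf, test {P1@t=14/3, P11(miss)}
    N6 x:[23,38] y:[-14,-7] z:[6,41/3] -> miss, prune

Visited [0, 2, 1, 4, 13, 10, 3, 8, 9, 5, 11, 14, 6]. Tests: 13 box, 3 leaf. Nearest: P1.

== RESULT ==
13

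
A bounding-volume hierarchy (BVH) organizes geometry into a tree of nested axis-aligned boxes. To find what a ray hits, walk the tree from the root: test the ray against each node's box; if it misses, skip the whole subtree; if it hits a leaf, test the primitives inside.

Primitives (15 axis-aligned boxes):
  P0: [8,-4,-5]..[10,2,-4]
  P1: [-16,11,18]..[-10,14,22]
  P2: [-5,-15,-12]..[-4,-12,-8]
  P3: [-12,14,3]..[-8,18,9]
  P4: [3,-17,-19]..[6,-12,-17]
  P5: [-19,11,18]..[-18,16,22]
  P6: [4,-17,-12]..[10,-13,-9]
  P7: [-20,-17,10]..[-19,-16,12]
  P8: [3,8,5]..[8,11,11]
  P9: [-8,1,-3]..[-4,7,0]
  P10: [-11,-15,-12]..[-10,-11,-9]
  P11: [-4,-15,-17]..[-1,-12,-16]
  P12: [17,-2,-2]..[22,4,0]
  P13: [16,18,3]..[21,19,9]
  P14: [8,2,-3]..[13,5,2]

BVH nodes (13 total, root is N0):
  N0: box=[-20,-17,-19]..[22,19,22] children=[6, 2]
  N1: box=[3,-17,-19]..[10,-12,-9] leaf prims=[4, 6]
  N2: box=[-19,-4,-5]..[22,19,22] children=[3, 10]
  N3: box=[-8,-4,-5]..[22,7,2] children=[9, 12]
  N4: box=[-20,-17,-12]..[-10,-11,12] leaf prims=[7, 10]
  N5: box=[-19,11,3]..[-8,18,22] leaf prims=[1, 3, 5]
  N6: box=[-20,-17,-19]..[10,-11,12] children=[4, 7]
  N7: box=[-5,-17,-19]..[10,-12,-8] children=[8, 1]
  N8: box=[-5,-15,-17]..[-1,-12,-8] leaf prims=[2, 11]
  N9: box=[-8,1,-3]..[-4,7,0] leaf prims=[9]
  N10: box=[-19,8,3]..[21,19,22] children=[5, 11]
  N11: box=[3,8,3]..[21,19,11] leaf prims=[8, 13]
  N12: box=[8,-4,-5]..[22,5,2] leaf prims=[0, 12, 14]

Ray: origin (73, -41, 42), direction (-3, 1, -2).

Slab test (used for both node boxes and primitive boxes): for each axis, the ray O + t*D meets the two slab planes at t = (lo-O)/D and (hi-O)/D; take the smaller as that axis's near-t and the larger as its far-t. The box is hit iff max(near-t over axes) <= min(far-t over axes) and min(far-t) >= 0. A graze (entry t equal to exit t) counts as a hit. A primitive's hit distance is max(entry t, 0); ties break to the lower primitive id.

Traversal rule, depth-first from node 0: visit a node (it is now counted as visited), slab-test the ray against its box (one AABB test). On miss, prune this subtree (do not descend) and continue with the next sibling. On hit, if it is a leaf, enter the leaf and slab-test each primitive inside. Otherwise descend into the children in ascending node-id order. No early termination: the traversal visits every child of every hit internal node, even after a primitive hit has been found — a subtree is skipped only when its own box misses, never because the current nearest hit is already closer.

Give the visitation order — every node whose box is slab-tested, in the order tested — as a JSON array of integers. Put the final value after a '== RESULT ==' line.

Trace the traversal:
N0 x:[17,31] y:[24,60] z:[10,61/2] -> hit [24,61/2], descend [2, 6]
  N2 x:[17,92/3] y:[37,60] z:[10,47/2] -> miss, prune
  N6 x:[21,31] y:[24,30] z:[15,61/2] -> hit [24,30], descend [4, 7]
    N4 x:[83/3,31] y:[24,30] z:[15,27] -> miss, prune
    N7 x:[21,26] y:[24,29] z:[25,61/2] -> hit [25,26], descend [1, 8]
      N1 x:[21,70/3] y:[24,29] z:[51/2,61/2] -> miss, prune
      N8 x:[74/3,26] y:[26,29] z:[25,59/2] -> hit [26,26] leaf, test {P2@t=26, P11(miss)}

7 AABB tests over nodes [0, 2, 6, 4, 7, 1, 8]; 1 leaf entered; closest P2.

== RESULT ==
[0, 2, 6, 4, 7, 1, 8]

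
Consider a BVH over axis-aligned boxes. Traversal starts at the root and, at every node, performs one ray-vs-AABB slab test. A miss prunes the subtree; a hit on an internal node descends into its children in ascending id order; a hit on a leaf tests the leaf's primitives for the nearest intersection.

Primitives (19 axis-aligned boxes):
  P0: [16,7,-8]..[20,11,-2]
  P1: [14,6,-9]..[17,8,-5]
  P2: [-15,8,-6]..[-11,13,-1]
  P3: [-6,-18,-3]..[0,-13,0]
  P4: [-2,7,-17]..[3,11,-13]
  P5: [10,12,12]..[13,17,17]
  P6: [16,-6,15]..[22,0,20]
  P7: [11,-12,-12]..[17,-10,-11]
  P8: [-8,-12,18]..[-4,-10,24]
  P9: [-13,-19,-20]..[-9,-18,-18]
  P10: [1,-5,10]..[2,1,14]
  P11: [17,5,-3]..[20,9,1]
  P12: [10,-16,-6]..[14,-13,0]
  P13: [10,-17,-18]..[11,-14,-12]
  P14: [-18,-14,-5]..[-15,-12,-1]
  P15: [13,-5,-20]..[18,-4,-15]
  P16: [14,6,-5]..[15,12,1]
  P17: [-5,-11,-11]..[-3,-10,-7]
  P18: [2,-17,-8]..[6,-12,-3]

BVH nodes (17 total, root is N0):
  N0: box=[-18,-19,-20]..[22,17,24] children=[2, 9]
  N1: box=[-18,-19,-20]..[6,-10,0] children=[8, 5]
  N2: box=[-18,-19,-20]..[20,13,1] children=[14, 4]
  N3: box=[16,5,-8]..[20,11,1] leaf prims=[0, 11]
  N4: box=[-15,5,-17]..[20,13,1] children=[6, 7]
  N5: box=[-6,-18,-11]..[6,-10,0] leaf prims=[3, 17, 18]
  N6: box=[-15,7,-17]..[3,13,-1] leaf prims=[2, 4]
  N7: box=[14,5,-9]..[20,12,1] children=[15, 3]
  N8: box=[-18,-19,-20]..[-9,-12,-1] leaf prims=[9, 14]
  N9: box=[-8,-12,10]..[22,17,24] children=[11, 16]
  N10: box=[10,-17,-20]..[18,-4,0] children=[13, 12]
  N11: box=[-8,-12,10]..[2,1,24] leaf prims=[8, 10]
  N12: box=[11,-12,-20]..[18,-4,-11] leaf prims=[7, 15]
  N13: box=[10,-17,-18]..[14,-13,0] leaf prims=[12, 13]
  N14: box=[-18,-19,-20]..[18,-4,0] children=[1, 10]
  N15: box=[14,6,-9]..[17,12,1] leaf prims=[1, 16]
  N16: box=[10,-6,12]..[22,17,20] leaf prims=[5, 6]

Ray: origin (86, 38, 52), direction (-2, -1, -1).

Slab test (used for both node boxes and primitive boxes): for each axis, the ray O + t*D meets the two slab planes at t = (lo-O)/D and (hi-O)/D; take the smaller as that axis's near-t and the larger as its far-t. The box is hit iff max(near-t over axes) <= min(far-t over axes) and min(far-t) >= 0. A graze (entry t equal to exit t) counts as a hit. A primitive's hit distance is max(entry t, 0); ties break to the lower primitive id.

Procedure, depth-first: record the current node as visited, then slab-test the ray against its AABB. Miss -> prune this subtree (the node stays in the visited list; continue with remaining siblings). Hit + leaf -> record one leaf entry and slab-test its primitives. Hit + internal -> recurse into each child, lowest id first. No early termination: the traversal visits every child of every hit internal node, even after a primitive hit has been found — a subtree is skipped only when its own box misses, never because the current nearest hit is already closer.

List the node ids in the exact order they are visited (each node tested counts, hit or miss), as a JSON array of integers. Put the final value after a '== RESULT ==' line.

Traverse from the root:
N0 x:[32,52] y:[21,57] z:[28,72] -> hit [32,52], descend [2, 9]
  N2 x:[33,52] y:[25,57] z:[51,72] -> hit [51,52], descend [4, 14]
    N4 x:[33,101/2] y:[25,33] z:[51,69] -> miss, prune
    N14 x:[34,52] y:[42,57] z:[52,72] -> hit [52,52], descend [1, 10]
      N1 x:[40,52] y:[48,57] z:[52,72] -> hit [52,52], descend [5, 8]
        N5 x:[40,46] y:[48,56] z:[52,63] -> miss, prune
        N8 x:[95/2,52] y:[50,57] z:[53,72] -> miss, prune
      N10 x:[34,38] y:[42,55] z:[52,72] -> miss, prune
  N9 x:[32,47] y:[21,50] z:[28,42] -> hit [32,42], descend [11, 16]
    N11 x:[42,47] y:[37,50] z:[28,42] -> hit [42,42] leaf, test {P8(miss), P10@t=42}
    N16 x:[32,38] y:[21,44] z:[32,40] -> hit [32,38] leaf, test {P5(miss), P6(miss)}

11 AABB tests over nodes [0, 2, 4, 14, 1, 5, 8, 10, 9, 11, 16]; 2 leaves entered; closest P10.

== RESULT ==
[0, 2, 4, 14, 1, 5, 8, 10, 9, 11, 16]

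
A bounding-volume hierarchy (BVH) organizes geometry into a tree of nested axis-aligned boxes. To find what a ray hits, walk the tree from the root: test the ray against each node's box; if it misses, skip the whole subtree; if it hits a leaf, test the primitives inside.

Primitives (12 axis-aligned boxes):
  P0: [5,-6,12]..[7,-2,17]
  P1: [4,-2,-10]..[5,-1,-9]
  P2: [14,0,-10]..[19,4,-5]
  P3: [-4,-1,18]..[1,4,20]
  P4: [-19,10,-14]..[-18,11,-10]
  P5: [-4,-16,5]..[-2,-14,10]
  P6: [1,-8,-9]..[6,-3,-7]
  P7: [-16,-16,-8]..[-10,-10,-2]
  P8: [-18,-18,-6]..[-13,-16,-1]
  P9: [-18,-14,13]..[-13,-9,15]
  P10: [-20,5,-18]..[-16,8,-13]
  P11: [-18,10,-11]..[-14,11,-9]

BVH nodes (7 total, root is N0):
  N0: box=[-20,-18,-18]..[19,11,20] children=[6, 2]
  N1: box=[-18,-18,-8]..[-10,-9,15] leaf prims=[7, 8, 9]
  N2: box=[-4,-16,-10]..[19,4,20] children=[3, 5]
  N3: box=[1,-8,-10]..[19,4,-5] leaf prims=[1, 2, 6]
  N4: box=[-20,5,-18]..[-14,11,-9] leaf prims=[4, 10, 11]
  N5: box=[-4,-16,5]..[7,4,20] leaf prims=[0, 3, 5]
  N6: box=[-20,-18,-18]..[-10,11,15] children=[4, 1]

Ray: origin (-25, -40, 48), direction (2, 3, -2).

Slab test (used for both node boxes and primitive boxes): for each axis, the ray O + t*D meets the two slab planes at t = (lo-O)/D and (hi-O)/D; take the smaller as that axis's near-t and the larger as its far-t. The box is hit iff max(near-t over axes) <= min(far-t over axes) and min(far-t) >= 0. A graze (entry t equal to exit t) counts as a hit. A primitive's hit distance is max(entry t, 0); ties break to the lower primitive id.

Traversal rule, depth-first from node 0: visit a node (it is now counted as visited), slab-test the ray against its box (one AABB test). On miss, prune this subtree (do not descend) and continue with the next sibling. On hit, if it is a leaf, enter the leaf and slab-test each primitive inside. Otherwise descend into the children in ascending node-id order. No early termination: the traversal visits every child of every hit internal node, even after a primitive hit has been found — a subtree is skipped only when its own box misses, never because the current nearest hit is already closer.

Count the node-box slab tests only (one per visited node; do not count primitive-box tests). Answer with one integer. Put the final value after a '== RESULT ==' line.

Trace the traversal:
N0 x:[5/2,22] y:[22/3,17] z:[14,33] -> hit [14,17], descend [2, 6]
  N2 x:[21/2,22] y:[8,44/3] z:[14,29] -> hit [14,44/3], descend [3, 5]
    N3 x:[13,22] y:[32/3,44/3] z:[53/2,29] -> miss, prune
    N5 x:[21/2,16] y:[8,44/3] z:[14,43/2] -> hit [14,44/3] leaf, test {P0(miss), P3(miss), P5(miss)}
  N6 x:[5/2,15/2] y:[22/3,17] z:[33/2,33] -> miss, prune

order=[0, 2, 3, 5, 6]  |boxes|=5  |leaves|=1  hit=miss

== RESULT ==
5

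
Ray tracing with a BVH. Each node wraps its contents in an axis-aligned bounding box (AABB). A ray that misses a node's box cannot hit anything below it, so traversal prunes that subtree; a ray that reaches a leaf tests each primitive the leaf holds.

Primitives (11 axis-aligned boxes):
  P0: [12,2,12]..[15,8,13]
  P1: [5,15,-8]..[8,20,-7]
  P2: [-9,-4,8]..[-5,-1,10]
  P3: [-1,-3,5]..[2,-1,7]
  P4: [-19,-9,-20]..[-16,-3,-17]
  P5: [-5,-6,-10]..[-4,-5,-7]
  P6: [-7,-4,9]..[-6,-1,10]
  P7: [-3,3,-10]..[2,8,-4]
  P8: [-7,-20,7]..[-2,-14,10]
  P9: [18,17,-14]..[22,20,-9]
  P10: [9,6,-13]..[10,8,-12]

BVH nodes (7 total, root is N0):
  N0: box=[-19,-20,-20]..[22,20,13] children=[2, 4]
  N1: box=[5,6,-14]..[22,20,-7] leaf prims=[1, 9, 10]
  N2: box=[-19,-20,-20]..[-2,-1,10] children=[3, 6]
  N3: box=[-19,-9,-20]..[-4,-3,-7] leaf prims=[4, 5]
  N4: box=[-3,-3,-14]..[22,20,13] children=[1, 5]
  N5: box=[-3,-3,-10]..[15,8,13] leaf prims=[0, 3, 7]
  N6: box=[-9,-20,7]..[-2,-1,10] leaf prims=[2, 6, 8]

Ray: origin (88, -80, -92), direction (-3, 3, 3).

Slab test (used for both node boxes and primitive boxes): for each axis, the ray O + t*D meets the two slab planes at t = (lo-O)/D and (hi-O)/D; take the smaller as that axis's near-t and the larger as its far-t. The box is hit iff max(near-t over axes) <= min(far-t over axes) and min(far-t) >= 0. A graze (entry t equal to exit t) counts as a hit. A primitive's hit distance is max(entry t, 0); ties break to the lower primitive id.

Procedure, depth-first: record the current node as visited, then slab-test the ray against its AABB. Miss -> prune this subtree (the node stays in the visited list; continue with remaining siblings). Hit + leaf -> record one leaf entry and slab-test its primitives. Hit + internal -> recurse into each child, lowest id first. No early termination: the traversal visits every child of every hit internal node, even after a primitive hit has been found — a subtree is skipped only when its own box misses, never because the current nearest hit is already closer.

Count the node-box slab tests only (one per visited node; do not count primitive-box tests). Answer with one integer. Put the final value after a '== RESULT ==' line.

Traverse from the root:
N0 x:[22,107/3] y:[20,100/3] z:[24,35] -> hit [24,100/3], descend [2, 4]
  N2 x:[30,107/3] y:[20,79/3] z:[24,34] -> miss, prune
  N4 x:[22,91/3] y:[77/3,100/3] z:[26,35] -> hit [26,91/3], descend [1, 5]
    N1 x:[22,83/3] y:[86/3,100/3] z:[26,85/3] -> miss, prune
    N5 x:[73/3,91/3] y:[77/3,88/3] z:[82/3,35] -> hit [82/3,88/3] leaf, test {P0(miss), P3(miss), P7@t=86/3}

Summary -> nodes [0, 2, 4, 1, 5]; box-tests=5; leaf-entries=1; first=P7

== RESULT ==
5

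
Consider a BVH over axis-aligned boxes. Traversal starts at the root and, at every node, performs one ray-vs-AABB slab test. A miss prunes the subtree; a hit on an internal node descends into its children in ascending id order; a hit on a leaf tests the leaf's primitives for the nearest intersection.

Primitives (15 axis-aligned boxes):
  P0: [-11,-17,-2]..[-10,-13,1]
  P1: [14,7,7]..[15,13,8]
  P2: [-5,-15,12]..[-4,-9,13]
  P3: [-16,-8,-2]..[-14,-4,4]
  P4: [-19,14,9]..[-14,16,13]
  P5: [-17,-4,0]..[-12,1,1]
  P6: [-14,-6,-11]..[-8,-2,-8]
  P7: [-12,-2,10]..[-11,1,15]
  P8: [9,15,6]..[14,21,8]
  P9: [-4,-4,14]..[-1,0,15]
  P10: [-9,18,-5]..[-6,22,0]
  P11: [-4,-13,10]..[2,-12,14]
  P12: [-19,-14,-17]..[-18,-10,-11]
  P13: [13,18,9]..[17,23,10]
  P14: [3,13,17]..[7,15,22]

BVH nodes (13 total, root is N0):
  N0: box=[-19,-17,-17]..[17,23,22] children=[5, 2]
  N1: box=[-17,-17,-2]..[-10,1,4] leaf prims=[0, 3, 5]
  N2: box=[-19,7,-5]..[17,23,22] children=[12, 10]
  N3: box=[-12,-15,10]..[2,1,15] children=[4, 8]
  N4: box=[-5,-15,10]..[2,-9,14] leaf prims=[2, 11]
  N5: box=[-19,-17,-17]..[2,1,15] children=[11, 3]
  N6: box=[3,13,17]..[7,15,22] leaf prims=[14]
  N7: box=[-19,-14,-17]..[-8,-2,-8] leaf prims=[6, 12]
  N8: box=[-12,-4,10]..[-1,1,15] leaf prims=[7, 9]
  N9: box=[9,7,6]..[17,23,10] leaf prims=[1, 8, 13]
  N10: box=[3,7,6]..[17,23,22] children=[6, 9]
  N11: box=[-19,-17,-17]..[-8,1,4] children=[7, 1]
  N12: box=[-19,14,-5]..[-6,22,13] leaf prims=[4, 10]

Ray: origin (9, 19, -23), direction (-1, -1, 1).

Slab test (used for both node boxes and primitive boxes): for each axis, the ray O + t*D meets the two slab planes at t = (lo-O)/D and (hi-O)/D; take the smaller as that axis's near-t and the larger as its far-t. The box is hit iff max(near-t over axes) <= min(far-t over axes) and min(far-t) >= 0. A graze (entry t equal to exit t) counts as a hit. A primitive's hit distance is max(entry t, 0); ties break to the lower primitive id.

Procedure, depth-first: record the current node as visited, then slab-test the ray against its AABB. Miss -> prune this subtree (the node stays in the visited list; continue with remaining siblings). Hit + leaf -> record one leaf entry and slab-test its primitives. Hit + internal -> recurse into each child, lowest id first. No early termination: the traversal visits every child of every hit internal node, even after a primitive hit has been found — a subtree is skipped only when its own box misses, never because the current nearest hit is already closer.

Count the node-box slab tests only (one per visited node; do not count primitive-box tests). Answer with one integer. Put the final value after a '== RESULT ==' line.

Walk:
N0 x:[-8,28] y:[-4,36] z:[6,45] -> hit [6,28], descend [2, 5]
  N2 x:[-8,28] y:[-4,12] z:[18,45] -> miss, prune
  N5 x:[7,28] y:[18,36] z:[6,38] -> hit [18,28], descend [3, 11]
    N3 x:[7,21] y:[18,34] z:[33,38] -> miss, prune
    N11 x:[17,28] y:[18,36] z:[6,27] -> hit [18,27], descend [1, 7]
      N1 x:[19,26] y:[18,36] z:[21,27] -> hit [21,26] leaf, test {P0(miss), P3@t=23, P5@t=23}
      N7 x:[17,28] y:[21,33] z:[6,15] -> miss, prune

Visited [0, 2, 5, 3, 11, 1, 7]. Tests: 7 box, 1 leaf. Nearest: P3.

== RESULT ==
7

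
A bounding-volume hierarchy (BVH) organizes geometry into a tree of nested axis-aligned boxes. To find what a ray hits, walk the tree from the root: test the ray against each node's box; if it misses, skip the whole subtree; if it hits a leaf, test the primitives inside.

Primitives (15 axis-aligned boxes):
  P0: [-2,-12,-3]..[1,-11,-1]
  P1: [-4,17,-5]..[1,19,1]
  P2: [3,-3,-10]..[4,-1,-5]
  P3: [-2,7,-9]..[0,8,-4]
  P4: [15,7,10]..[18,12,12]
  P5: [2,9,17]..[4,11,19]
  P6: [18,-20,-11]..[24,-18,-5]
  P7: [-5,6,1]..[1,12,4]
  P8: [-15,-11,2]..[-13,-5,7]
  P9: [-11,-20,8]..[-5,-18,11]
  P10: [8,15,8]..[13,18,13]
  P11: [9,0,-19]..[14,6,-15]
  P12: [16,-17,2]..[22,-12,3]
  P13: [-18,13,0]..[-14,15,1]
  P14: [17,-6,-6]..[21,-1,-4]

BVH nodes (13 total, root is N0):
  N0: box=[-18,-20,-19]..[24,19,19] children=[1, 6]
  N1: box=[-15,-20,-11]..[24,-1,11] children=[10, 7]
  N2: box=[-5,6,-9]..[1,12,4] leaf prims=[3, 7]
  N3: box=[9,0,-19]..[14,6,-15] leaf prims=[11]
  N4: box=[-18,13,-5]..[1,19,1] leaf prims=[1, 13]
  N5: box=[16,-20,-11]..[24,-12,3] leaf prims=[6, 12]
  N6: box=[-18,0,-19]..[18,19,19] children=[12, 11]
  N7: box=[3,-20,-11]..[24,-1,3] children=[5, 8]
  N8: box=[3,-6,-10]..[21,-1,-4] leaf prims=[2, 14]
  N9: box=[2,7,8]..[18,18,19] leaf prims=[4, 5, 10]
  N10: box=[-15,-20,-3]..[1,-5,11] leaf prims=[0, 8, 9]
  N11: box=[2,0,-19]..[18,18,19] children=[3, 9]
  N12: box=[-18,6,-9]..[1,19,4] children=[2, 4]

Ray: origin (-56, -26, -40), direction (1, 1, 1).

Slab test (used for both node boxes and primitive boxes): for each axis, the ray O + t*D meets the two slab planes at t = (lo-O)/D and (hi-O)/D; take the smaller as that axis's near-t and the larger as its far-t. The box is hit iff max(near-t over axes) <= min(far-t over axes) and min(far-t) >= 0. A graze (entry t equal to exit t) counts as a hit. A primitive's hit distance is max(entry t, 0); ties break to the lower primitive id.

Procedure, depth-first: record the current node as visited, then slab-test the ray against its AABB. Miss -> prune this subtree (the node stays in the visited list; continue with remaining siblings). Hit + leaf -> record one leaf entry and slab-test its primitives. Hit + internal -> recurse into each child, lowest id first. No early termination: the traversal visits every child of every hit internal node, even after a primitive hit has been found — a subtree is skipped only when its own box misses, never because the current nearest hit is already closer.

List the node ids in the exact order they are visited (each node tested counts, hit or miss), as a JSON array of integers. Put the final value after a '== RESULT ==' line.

Walk:
N0 x:[38,80] y:[6,45] z:[21,59] -> hit [38,45], descend [1, 6]
  N1 x:[41,80] y:[6,25] z:[29,51] -> miss, prune
  N6 x:[38,74] y:[26,45] z:[21,59] -> hit [38,45], descend [11, 12]
    N11 x:[58,74] y:[26,44] z:[21,59] -> miss, prune
    N12 x:[38,57] y:[32,45] z:[31,44] -> hit [38,44], descend [2, 4]
      N2 x:[51,57] y:[32,38] z:[31,44] -> miss, prune
      N4 x:[38,57] y:[39,45] z:[35,41] -> hit [39,41] leaf, test {P1(miss), P13@t=40}

order=[0, 1, 6, 11, 12, 2, 4]  |boxes|=7  |leaves|=1  hit=P13

== RESULT ==
[0, 1, 6, 11, 12, 2, 4]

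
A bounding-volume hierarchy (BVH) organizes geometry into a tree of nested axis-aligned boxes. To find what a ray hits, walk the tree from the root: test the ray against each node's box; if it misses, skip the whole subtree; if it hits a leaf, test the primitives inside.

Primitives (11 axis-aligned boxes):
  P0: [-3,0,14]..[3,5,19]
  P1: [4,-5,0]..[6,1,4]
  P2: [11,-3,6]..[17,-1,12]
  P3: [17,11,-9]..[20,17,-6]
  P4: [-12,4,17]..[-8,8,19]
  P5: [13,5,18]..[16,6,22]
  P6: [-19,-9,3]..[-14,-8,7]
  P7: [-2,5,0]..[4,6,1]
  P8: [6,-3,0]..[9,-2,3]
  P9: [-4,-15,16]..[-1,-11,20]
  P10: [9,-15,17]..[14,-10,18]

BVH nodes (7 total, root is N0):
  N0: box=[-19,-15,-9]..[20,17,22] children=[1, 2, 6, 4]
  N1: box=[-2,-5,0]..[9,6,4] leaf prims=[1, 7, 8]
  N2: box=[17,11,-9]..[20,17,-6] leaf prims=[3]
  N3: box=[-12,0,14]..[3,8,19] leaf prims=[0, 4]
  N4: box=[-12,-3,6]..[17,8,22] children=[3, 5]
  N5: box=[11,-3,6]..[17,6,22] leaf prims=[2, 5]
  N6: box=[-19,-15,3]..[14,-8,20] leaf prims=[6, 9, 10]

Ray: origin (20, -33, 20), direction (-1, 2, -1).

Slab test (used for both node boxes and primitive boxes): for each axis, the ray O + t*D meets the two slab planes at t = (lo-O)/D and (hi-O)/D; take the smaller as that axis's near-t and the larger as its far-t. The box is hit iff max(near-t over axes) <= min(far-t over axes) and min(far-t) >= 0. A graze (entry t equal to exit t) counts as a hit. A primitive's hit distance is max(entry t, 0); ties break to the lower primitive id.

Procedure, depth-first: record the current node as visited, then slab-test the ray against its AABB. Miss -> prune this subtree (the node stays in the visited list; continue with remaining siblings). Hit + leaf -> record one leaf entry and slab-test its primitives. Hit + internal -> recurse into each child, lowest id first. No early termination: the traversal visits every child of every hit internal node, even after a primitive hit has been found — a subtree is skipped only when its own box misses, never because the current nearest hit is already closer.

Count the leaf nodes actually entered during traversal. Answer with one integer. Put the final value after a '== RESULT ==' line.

Trace the traversal:
N0 x:[0,39] y:[9,25] z:[-2,29] -> hit [9,25], descend [1, 2, 4, 6]
  N1 x:[11,22] y:[14,39/2] z:[16,20] -> hit [16,39/2] leaf, test {P1@t=16, P7@t=19, P8(miss)}
  N2 x:[0,3] y:[22,25] z:[26,29] -> miss, prune
  N4 x:[3,32] y:[15,41/2] z:[-2,14] -> miss, prune
  N6 x:[6,39] y:[9,25/2] z:[0,17] -> hit [9,25/2] leaf, test {P6(miss), P9(miss), P10(miss)}

5 AABB tests over nodes [0, 1, 2, 4, 6]; 2 leaves entered; closest P1.

== RESULT ==
2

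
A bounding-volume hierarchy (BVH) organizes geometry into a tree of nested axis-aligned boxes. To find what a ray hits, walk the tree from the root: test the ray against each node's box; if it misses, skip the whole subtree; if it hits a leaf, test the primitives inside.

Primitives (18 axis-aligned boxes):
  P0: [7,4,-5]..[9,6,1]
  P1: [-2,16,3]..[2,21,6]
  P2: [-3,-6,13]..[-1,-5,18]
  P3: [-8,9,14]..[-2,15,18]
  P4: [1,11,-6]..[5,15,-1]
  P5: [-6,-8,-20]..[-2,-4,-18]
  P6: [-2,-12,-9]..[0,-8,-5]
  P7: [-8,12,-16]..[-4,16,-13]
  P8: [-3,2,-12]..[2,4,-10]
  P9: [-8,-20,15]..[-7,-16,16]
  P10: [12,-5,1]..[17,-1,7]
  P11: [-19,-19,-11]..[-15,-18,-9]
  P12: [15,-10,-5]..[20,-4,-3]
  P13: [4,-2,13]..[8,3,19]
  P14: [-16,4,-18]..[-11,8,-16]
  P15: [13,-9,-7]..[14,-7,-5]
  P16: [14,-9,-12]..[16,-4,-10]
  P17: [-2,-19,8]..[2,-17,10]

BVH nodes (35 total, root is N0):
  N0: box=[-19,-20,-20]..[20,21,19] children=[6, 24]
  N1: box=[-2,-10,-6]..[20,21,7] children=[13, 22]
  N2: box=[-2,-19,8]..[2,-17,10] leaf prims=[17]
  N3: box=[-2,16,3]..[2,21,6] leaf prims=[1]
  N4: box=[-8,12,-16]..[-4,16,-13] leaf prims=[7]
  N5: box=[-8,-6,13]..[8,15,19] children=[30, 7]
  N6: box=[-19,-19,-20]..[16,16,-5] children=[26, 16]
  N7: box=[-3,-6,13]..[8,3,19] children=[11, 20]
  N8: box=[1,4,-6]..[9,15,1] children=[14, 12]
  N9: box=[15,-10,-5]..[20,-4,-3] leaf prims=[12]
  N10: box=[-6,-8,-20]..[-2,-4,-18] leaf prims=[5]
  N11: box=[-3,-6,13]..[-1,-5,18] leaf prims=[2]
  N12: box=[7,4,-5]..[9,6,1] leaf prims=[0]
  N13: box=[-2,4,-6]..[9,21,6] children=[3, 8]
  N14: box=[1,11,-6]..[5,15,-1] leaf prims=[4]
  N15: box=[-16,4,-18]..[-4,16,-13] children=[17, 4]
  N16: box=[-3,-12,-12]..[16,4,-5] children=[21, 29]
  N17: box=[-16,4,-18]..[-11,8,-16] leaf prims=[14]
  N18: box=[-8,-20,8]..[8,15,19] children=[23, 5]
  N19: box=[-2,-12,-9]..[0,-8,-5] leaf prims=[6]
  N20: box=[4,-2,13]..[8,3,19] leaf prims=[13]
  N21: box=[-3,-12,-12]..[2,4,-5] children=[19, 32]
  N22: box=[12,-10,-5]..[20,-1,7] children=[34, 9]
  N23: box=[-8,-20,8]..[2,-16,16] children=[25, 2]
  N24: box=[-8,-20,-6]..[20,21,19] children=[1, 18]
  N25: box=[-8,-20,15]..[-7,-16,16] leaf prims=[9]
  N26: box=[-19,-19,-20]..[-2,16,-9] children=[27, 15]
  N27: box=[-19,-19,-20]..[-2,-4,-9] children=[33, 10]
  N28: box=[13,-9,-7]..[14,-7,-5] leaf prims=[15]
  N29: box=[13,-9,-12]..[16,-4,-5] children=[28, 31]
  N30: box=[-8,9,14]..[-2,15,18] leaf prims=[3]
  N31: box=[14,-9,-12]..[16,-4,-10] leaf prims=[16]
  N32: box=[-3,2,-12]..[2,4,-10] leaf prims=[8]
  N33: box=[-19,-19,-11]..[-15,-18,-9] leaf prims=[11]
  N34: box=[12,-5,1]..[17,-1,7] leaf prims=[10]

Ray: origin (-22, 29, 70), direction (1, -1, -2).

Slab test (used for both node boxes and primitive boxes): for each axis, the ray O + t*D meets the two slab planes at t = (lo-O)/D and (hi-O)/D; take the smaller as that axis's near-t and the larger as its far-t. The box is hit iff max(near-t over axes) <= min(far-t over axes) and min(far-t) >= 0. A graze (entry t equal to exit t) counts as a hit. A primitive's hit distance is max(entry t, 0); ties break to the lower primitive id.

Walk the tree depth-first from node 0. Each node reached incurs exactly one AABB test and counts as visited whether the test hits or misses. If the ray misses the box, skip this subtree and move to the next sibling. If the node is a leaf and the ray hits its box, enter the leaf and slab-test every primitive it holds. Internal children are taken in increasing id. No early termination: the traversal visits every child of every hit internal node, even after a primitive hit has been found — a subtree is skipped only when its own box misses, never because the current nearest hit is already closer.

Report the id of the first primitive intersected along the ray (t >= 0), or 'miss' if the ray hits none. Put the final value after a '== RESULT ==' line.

Walk:
N0 x:[3,42] y:[8,49] z:[51/2,45] -> hit [51/2,42], descend [6, 24]
  N6 x:[3,38] y:[13,48] z:[75/2,45] -> hit [75/2,38], descend [16, 26]
    N16 x:[19,38] y:[25,41] z:[75/2,41] -> hit [75/2,38], descend [21, 29]
      N21 x:[19,24] y:[25,41] z:[75/2,41] -> miss, prune
      N29 x:[35,38] y:[33,38] z:[75/2,41] -> hit [75/2,38], descend [28, 31]
        N28 x:[35,36] y:[36,38] z:[75/2,77/2] -> miss, prune
        N31 x:[36,38] y:[33,38] z:[40,41] -> miss, prune
    N26 x:[3,20] y:[13,48] z:[79/2,45] -> miss, prune
  N24 x:[14,42] y:[8,49] z:[51/2,38] -> hit [51/2,38], descend [1, 18]
    N1 x:[20,42] y:[8,39] z:[63/2,38] -> hit [63/2,38], descend [13, 22]
      N13 x:[20,31] y:[8,25] z:[32,38] -> miss, prune
      N22 x:[34,42] y:[30,39] z:[63/2,75/2] -> hit [34,75/2], descend [9, 34]
        N9 x:[37,42] y:[33,39] z:[73/2,75/2] -> hit [37,75/2] leaf, test {P12@t=37}
        N34 x:[34,39] y:[30,34] z:[63/2,69/2] -> hit [34,34] leaf, test {P10@t=34}
    N18 x:[14,30] y:[14,49] z:[51/2,31] -> hit [51/2,30], descend [5, 23]
      N5 x:[14,30] y:[14,35] z:[51/2,57/2] -> hit [51/2,57/2], descend [7, 30]
        N7 x:[19,30] y:[26,35] z:[51/2,57/2] -> hit [26,57/2], descend [11, 20]
          N11 x:[19,21] y:[34,35] z:[26,57/2] -> miss, prune
          N20 x:[26,30] y:[26,31] z:[51/2,57/2] -> hit [26,57/2] leaf, test {P13@t=26}
        N30 x:[14,20] y:[14,20] z:[26,28] -> miss, prune
      N23 x:[14,24] y:[45,49] z:[27,31] -> miss, prune

Summary -> nodes [0, 6, 16, 21, 29, 28, 31, 26, 24, 1, 13, 22, 9, 34, 18, 5, 7, 11, 20, 30, 23]; box-tests=21; leaf-entries=3; first=P13

== RESULT ==
13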